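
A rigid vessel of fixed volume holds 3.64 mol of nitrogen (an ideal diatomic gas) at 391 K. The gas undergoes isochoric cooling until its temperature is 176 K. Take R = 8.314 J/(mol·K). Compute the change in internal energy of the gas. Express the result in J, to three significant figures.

ΔU ≈ -16300 J

Constant volume ⇒ W = 0, so Q = ΔU = nCᵥΔT with Cᵥ = 5R/2 = 20.79 J/(mol·K).
ΔU = (3.64)(20.79)(176 − 391) = -16266 J.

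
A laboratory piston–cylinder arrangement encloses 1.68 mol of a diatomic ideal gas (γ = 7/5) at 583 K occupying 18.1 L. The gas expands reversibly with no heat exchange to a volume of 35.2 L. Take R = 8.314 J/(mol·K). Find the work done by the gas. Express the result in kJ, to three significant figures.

Adiabatic: TV^(γ−1) = const with γ = 7/5.
T₂ = T₁ (V₁/V₂)^(γ−1) = 583 × (18.1/35.2)^0.4 = 583 × 0.7664 = 446.8 K.
W_by = nCᵥ(T₁ − T₂) = (1.68)(20.79)(583 − 446.8) = 4756 J.

W ≈ 4.76 kJ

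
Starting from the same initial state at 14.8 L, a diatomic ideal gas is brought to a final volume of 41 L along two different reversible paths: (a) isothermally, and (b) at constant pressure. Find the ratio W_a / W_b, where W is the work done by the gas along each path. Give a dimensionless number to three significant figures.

W_a / W_b ≈ 0.576

Path (a) isothermal: W = P₁V₁ ln(V₂/V₁) → W_a/(P₁V₁) = 1.019.
Path (b) isobaric: W = P₁(V₂ − V₁) → W_b/(P₁V₁) = 1.77.
W_a / W_b = 1.019 / 1.77 = 0.5756.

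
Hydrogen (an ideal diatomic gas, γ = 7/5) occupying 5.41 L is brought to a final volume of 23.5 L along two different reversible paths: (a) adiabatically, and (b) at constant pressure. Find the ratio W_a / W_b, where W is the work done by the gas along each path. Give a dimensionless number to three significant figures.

W_a / W_b ≈ 0.332

Path (a) adiabatic: W = P₁V₁(1 − (V₁/V₂)^(γ−1))/(γ−1) → W_a/(P₁V₁) = 1.111.
Path (b) isobaric: W = P₁(V₂ − V₁) → W_b/(P₁V₁) = 3.344.
W_a / W_b = 1.111 / 3.344 = 0.3322.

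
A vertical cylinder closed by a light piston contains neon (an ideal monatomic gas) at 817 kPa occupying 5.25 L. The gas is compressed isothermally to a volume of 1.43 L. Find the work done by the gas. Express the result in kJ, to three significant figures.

Isothermal: W = nRT ln(V₂/V₁) = P₁V₁ ln(V₂/V₁).
P₁V₁ = (817 kPa)(5.25 L) = 4289 J.
W = 4289 × ln(1.43/5.25) = 4289 × -1.301
W_by_gas = -5578 J.

W ≈ -5.58 kJ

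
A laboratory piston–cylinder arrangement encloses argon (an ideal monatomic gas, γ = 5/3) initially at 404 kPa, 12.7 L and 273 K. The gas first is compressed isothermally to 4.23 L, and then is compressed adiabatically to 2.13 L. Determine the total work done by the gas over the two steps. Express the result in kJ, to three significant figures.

Step 1 (isothermal): W = P₁V₁ ln(V₂/V₁) = (5131) ln(4.23/12.7) = -5641 J.
After step 1: P = 1213 kPa, V = 4.23 L, T = 273 K.
Step 2 (adiabatic): W = (P₁V₁ − P₂V₂)/(γ−1) = (5131 − 8106)/0.667 = -4463 J.
W_total = -5641 − 4463 = -10104 J.

W_total ≈ -10.1 kJ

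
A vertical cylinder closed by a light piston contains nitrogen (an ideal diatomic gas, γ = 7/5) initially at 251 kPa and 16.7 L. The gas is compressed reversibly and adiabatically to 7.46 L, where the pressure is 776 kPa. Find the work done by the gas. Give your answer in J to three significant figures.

W ≈ -3990 J

Adiabatic: W = (P₁V₁ − P₂V₂)/(γ − 1) with γ = 7/5.
P₁V₁ = 4192 J, P₂V₂ = 5789 J.
W = (4192 − 5789) / 0.4 = -3993 J.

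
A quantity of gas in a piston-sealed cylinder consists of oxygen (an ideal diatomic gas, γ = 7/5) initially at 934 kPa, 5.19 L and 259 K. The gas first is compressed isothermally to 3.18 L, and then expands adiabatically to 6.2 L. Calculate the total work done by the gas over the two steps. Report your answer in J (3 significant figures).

W_total ≈ 466 J

Step 1 (isothermal): W = P₁V₁ ln(V₂/V₁) = (4847) ln(3.18/5.19) = -2375 J.
After step 1: P = 1524 kPa, V = 3.18 L, T = 259 K.
Step 2 (adiabatic): W = (P₁V₁ − P₂V₂)/(γ−1) = (4847 − 3711)/0.4 = 2840 J.
W_total = -2375 + 2840 = 465.8 J.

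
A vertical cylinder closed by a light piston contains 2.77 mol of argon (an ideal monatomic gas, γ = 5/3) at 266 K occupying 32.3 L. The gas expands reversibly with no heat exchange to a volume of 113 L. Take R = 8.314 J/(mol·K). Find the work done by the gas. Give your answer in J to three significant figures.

Adiabatic: TV^(γ−1) = const with γ = 5/3.
T₂ = T₁ (V₁/V₂)^(γ−1) = 266 × (32.3/113)^0.667 = 266 × 0.4339 = 115.4 K.
W_by = nCᵥ(T₁ − T₂) = (2.77)(12.47)(266 − 115.4) = 5202 J.

W ≈ 5200 J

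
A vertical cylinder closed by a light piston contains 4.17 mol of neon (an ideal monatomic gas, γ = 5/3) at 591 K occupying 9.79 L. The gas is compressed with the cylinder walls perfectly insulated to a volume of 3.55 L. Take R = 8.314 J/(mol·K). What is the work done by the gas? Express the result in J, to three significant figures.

W ≈ -29700 J

Adiabatic: TV^(γ−1) = const with γ = 5/3.
T₂ = T₁ (V₁/V₂)^(γ−1) = 591 × (9.79/3.55)^0.667 = 591 × 1.967 = 1162 K.
W_by = nCᵥ(T₁ − T₂) = (4.17)(12.47)(591 − 1162) = -29706 J.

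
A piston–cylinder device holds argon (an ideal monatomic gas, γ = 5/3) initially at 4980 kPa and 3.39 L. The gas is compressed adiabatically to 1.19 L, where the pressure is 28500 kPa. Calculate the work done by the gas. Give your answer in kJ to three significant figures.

W ≈ -25.5 kJ

Adiabatic: W = (P₁V₁ − P₂V₂)/(γ − 1) with γ = 5/3.
P₁V₁ = 16882 J, P₂V₂ = 33915 J.
W = (16882 − 33915) / 0.6667 = -25549 J.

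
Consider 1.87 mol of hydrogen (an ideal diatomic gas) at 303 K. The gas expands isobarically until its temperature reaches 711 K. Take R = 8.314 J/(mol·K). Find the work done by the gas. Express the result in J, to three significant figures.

Isobaric: W = P ΔV = nR ΔT.
W = (1.87)(8.314)(711 − 303) = 6343 J.

W ≈ 6340 J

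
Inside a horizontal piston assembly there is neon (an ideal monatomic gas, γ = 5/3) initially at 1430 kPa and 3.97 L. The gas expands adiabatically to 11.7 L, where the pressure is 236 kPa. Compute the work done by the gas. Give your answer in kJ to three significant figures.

W ≈ 4.37 kJ

Adiabatic: W = (P₁V₁ − P₂V₂)/(γ − 1) with γ = 5/3.
P₁V₁ = 5677 J, P₂V₂ = 2761 J.
W = (5677 − 2761) / 0.6667 = 4374 J.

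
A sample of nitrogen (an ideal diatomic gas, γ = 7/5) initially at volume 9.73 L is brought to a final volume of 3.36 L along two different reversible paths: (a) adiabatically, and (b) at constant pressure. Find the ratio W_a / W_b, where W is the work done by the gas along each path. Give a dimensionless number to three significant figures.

Path (a) adiabatic: W = P₁V₁(1 − (V₁/V₂)^(γ−1))/(γ−1) → W_a/(P₁V₁) = -1.325.
Path (b) isobaric: W = P₁(V₂ − V₁) → W_b/(P₁V₁) = -0.6547.
W_a / W_b = -1.325 / -0.6547 = 2.024.

W_a / W_b ≈ 2.02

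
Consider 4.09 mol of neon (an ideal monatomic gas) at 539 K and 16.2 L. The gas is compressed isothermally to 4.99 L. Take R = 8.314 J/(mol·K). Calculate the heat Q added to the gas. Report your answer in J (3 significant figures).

Isothermal ⇒ ΔU = 0, so Q = W = nRT ln(V₂/V₁).
Q = (4.09)(8.314)(539) ln(4.99/16.2) = 18328 × -1.178 = -21583 J.

Q ≈ -21600 J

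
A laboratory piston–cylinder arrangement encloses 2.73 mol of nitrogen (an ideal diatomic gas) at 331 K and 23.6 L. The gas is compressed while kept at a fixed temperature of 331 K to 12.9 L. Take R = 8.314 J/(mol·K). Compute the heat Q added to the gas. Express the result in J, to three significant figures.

Q ≈ -4540 J

Isothermal ⇒ ΔU = 0, so Q = W = nRT ln(V₂/V₁).
Q = (2.73)(8.314)(331) ln(12.9/23.6) = 7513 × -0.604 = -4538 J.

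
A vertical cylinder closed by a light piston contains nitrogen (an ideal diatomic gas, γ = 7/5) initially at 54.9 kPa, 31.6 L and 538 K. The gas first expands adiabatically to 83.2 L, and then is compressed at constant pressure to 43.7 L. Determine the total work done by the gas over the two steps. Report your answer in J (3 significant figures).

Step 1 (adiabatic): W = (P₁V₁ − P₂V₂)/(γ−1) = (1735 − 1178)/0.4 = 1393 J.
After step 1: P = 14.16 kPa, V = 83.2 L, T = 365.3 K.
Step 2 (isobaric): W = PΔV = (14.16 kPa)(43.7 − 83.2 L) = -559.2 J.
W_total = 1393 − 559.2 = 833.3 J.

W_total ≈ 833 J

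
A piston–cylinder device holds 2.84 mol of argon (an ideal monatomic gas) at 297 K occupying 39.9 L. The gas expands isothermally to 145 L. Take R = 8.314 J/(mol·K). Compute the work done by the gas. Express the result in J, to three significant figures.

W ≈ 9050 J

Isothermal: W = nRT ln(V₂/V₁).
W = (2.84)(8.314)(297) × ln(145/39.9)
  = 7013 × 1.29
W_by_gas = 9049 J.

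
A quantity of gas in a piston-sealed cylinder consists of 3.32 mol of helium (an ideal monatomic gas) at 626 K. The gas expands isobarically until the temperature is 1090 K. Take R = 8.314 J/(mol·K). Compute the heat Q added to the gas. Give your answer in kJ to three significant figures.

Q ≈ 32.0 kJ

Isobaric: W = nRΔT = (3.32)(8.314)(464) = 12808 J.
ΔU = nCᵥΔT with Cᵥ = 3R/2: ΔU = (3.32)(12.47)(464) = 19211 J.
Q = ΔU + W = 19211 + 12808 = 32019 J.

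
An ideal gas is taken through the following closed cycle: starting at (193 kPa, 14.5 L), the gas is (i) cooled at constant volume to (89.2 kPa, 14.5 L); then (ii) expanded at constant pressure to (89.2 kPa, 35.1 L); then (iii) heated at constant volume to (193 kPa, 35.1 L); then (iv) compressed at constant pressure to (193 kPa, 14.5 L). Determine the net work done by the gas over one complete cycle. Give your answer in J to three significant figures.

Constant-volume legs do no work.
W(ii) = (89.2)(35.1 − 14.5) = 1838 J; W(iv) = (193)(14.5 − 35.1) = -3976 J.
W_net = 1838 − 3976 = -2138 J (the counter-clockwise enclosed area).

W_net ≈ -2140 J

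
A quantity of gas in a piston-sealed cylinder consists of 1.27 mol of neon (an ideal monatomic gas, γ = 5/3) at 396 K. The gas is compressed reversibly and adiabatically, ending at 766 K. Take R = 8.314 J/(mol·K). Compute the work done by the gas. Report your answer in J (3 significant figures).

W ≈ -5860 J

Adiabatic ⇒ Q = 0, so W_by = −ΔU = nCᵥ(T₁ − T₂).
Cᵥ = 3R/2 = 12.47 J/(mol·K).
W = (1.27)(12.47)(396 − 766) = -5860 J.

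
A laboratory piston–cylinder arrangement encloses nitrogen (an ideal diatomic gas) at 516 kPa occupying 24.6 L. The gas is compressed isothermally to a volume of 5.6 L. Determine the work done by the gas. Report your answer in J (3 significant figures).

W ≈ -18800 J

Isothermal: W = nRT ln(V₂/V₁) = P₁V₁ ln(V₂/V₁).
P₁V₁ = (516 kPa)(24.6 L) = 12694 J.
W = 12694 × ln(5.6/24.6) = 12694 × -1.48
W_by_gas = -18786 J.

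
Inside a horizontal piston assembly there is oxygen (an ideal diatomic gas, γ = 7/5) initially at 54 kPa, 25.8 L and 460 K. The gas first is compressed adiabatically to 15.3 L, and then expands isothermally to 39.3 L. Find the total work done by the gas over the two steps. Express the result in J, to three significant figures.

Step 1 (adiabatic): W = (P₁V₁ − P₂V₂)/(γ−1) = (1393 − 1717)/0.4 = -809.6 J.
After step 1: P = 112.2 kPa, V = 15.3 L, T = 566.9 K.
Step 2 (isothermal): W = P₁V₁ ln(V₂/V₁) = (1717) ln(39.3/15.3) = 1620 J.
W_total = -809.6 + 1620 = 810.2 J.

W_total ≈ 810 J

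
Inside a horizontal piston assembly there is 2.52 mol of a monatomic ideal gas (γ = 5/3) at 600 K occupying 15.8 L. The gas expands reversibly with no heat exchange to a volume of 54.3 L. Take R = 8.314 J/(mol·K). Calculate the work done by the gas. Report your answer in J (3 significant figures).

W ≈ 10600 J

Adiabatic: TV^(γ−1) = const with γ = 5/3.
T₂ = T₁ (V₁/V₂)^(γ−1) = 600 × (15.8/54.3)^0.667 = 600 × 0.4391 = 263.5 K.
W_by = nCᵥ(T₁ − T₂) = (2.52)(12.47)(600 − 263.5) = 10576 J.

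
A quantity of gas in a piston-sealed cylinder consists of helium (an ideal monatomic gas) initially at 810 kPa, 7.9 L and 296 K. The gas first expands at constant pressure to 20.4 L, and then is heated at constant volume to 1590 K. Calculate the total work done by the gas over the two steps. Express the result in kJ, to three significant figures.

Step 1 (isobaric): W = PΔV = (810 kPa)(20.4 − 7.9 L) = 10125 J.
Step 2 (isochoric): W = 0 (constant volume).
W_total = 10125 + 0 = 10125 J.

W_total ≈ 10.1 kJ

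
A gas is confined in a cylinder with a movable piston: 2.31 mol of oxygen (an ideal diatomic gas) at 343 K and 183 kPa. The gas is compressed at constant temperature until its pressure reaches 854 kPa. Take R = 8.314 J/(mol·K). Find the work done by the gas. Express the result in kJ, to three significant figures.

Isothermal process: W = nRT ln(V₂/V₁) = nRT ln(P₁/P₂).
W = (2.31)(8.314)(343) × ln(183/854)
  = 6587 × ln(0.2143) = 6587 × -1.54
W_by_gas = -10148 J.

W ≈ -10.1 kJ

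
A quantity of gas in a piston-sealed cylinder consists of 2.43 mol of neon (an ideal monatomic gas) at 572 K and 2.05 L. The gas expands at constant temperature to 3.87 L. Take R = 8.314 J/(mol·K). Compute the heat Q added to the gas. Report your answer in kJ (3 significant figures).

Q ≈ 7.34 kJ

Isothermal ⇒ ΔU = 0, so Q = W = nRT ln(V₂/V₁).
Q = (2.43)(8.314)(572) ln(3.87/2.05) = 11556 × 0.6354 = 7343 J.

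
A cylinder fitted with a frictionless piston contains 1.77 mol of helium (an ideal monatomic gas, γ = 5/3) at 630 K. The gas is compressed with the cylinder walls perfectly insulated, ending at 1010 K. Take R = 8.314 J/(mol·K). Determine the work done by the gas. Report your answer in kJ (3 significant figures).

Adiabatic ⇒ Q = 0, so W_by = −ΔU = nCᵥ(T₁ − T₂).
Cᵥ = 3R/2 = 12.47 J/(mol·K).
W = (1.77)(12.47)(630 − 1010) = -8388 J.

W ≈ -8.39 kJ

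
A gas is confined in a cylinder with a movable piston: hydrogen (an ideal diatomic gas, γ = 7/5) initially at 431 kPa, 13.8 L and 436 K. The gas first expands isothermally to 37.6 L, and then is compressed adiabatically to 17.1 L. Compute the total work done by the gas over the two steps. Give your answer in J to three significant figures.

Step 1 (isothermal): W = P₁V₁ ln(V₂/V₁) = (5948) ln(37.6/13.8) = 5962 J.
After step 1: P = 158.2 kPa, V = 37.6 L, T = 436 K.
Step 2 (adiabatic): W = (P₁V₁ − P₂V₂)/(γ−1) = (5948 − 8151)/0.4 = -5509 J.
W_total = 5962 − 5509 = 452.7 J.

W_total ≈ 453 J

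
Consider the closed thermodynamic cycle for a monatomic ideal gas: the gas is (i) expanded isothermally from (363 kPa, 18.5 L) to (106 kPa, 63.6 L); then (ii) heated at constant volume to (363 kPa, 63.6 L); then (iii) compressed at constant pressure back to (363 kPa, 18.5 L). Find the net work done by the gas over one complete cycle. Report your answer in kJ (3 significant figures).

W_net ≈ -8.08 kJ

Leg (i): W = PᵢVᵢ ln(V_f/Vᵢ) = (6716) ln(63.6/18.5) = 8293 J.
Leg (ii): W = 0.
Leg (iii): W = PΔV = (363)(18.5 − 63.6) = -16371 J.
W_net = 8293 − 16371 = -8079 J.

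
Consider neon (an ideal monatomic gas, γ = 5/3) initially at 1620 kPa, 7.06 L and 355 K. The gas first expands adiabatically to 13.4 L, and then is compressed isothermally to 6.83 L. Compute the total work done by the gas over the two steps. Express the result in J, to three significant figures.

W_total ≈ 937 J

Step 1 (adiabatic): W = (P₁V₁ − P₂V₂)/(γ−1) = (11437 − 7461)/0.667 = 5965 J.
After step 1: P = 556.8 kPa, V = 13.4 L, T = 231.6 K.
Step 2 (isothermal): W = P₁V₁ ln(V₂/V₁) = (7461) ln(6.83/13.4) = -5028 J.
W_total = 5965 − 5028 = 936.5 J.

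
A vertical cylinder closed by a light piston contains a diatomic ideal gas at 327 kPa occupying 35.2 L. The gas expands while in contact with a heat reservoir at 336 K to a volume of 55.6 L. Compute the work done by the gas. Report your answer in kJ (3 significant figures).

W ≈ 5.26 kJ

Isothermal: W = nRT ln(V₂/V₁) = P₁V₁ ln(V₂/V₁).
P₁V₁ = (327 kPa)(35.2 L) = 11510 J.
W = 11510 × ln(55.6/35.2) = 11510 × 0.4571
W_by_gas = 5262 J.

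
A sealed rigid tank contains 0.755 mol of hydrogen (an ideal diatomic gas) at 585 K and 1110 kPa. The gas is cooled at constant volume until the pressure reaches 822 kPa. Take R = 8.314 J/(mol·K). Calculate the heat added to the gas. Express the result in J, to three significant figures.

Constant volume ⇒ W = 0, so Q = ΔU = nCᵥΔT with Cᵥ = 5R/2 = 20.79 J/(mol·K).
At constant V, T₂/T₁ = P₂/P₁ ⇒ ΔT = T₁(P₂/P₁ − 1) = 585·(822/1110 − 1) = -151.8 K.
ΔU = (0.755)(20.79)(-151.8) = -2382 J.

Q ≈ -2380 J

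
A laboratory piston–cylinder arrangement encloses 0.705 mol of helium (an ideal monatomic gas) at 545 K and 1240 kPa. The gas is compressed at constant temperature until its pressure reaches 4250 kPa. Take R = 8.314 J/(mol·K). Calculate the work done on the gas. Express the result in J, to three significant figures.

W ≈ 3930 J

Isothermal process: W = nRT ln(V₂/V₁) = nRT ln(P₁/P₂).
W = (0.705)(8.314)(545) × ln(1240/4250)
  = 3194 × ln(0.2918) = 3194 × -1.232
W_by_gas = -3935 J; work on gas = −W_by = 3935 J.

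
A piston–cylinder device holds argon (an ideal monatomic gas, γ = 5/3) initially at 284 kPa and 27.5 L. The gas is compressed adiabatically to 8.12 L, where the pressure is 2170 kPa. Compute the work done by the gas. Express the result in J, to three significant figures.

Adiabatic: W = (P₁V₁ − P₂V₂)/(γ − 1) with γ = 5/3.
P₁V₁ = 7810 J, P₂V₂ = 17620 J.
W = (7810 − 17620) / 0.6667 = -14716 J.

W ≈ -14700 J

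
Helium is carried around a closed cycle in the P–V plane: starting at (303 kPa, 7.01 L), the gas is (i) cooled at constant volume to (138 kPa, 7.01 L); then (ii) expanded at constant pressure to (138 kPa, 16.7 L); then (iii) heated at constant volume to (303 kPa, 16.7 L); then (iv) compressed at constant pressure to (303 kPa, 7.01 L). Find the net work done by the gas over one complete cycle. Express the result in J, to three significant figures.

W_net ≈ -1600 J

Constant-volume legs do no work.
W(ii) = (138)(16.7 − 7.01) = 1337 J; W(iv) = (303)(7.01 − 16.7) = -2936 J.
W_net = 1337 − 2936 = -1599 J (the counter-clockwise enclosed area).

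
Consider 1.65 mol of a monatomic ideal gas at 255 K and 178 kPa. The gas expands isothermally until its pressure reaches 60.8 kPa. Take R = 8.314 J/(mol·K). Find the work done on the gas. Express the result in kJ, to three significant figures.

W ≈ -3.76 kJ

Isothermal process: W = nRT ln(V₂/V₁) = nRT ln(P₁/P₂).
W = (1.65)(8.314)(255) × ln(178/60.8)
  = 3498 × ln(2.928) = 3498 × 1.074
W_by_gas = 3758 J; work on gas = −W_by = -3758 J.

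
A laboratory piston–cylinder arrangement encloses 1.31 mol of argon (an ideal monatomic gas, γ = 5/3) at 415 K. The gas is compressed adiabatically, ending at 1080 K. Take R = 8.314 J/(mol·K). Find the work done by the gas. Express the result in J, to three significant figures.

W ≈ -10900 J

Adiabatic ⇒ Q = 0, so W_by = −ΔU = nCᵥ(T₁ − T₂).
Cᵥ = 3R/2 = 12.47 J/(mol·K).
W = (1.31)(12.47)(415 − 1080) = -10864 J.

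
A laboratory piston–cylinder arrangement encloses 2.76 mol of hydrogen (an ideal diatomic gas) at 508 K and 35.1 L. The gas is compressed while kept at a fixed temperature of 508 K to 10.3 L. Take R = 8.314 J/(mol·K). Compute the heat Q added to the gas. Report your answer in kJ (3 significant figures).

Q ≈ -14.3 kJ

Isothermal ⇒ ΔU = 0, so Q = W = nRT ln(V₂/V₁).
Q = (2.76)(8.314)(508) ln(10.3/35.1) = 11657 × -1.226 = -14292 J.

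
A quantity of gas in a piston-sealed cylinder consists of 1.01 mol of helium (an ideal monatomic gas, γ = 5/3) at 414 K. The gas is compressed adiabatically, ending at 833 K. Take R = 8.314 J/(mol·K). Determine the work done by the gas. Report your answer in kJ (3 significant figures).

Adiabatic ⇒ Q = 0, so W_by = −ΔU = nCᵥ(T₁ − T₂).
Cᵥ = 3R/2 = 12.47 J/(mol·K).
W = (1.01)(12.47)(414 − 833) = -5278 J.

W ≈ -5.28 kJ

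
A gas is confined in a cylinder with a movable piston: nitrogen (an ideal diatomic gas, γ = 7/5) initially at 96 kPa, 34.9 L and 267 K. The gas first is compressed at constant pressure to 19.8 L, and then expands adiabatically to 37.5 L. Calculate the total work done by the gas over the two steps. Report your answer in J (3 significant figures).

W_total ≈ -378 J

Step 1 (isobaric): W = PΔV = (96 kPa)(19.8 − 34.9 L) = -1450 J.
After step 1: P = 96 kPa, V = 19.8 L, T = 151.5 K.
Step 2 (adiabatic): W = (P₁V₁ − P₂V₂)/(γ−1) = (1901 − 1472)/0.4 = 1071 J.
W_total = -1450 + 1071 = -378.3 J.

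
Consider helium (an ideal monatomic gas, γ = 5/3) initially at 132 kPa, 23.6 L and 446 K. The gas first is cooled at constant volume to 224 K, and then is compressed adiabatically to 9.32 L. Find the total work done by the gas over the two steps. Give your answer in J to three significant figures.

W_total ≈ -2010 J

Step 1 (isochoric): W = 0 (constant volume).
After step 1: P = 66.3 kPa (V unchanged).
Step 2 (adiabatic): W = (P₁V₁ − P₂V₂)/(γ−1) = (1565 − 2907)/0.667 = -2013 J.
W_total = 0 − 2013 = -2013 J.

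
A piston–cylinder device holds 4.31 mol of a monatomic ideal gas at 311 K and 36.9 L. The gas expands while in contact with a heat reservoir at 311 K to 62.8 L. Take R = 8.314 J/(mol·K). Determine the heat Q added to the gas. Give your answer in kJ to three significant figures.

Isothermal ⇒ ΔU = 0, so Q = W = nRT ln(V₂/V₁).
Q = (4.31)(8.314)(311) ln(62.8/36.9) = 11144 × 0.5317 = 5926 J.

Q ≈ 5.93 kJ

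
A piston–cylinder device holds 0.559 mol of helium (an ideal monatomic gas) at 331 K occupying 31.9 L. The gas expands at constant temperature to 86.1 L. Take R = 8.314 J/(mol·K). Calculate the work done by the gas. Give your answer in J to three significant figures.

Isothermal: W = nRT ln(V₂/V₁).
W = (0.559)(8.314)(331) × ln(86.1/31.9)
  = 1538 × 0.9929
W_by_gas = 1527 J.

W ≈ 1530 J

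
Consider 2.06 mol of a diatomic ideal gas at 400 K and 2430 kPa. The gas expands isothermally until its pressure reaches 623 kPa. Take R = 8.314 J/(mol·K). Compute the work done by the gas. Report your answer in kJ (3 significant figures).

W ≈ 9.32 kJ

Isothermal process: W = nRT ln(V₂/V₁) = nRT ln(P₁/P₂).
W = (2.06)(8.314)(400) × ln(2430/623)
  = 6851 × ln(3.9) = 6851 × 1.361
W_by_gas = 9325 J.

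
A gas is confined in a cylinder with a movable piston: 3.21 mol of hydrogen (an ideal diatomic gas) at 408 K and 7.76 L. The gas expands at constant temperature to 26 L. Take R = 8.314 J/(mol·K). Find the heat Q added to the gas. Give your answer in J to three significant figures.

Isothermal ⇒ ΔU = 0, so Q = W = nRT ln(V₂/V₁).
Q = (3.21)(8.314)(408) ln(26/7.76) = 10889 × 1.209 = 13166 J.

Q ≈ 13200 J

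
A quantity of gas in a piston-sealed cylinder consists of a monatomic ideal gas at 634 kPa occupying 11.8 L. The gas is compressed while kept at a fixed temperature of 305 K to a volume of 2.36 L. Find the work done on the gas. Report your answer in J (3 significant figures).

W ≈ 12000 J

Isothermal: W = nRT ln(V₂/V₁) = P₁V₁ ln(V₂/V₁).
P₁V₁ = (634 kPa)(11.8 L) = 7481 J.
W = 7481 × ln(2.36/11.8) = 7481 × -1.609
W_by_gas = -12041 J; work on gas = −W_by = 12041 J.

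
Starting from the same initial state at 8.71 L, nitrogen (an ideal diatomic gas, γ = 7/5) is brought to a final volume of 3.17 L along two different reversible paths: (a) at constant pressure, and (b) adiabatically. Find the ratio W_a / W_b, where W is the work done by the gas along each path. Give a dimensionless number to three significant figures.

W_a / W_b ≈ 0.511

Path (a) isobaric: W = P₁(V₂ − V₁) → W_a/(P₁V₁) = -0.6361.
Path (b) adiabatic: W = P₁V₁(1 − (V₁/V₂)^(γ−1))/(γ−1) → W_b/(P₁V₁) = -1.246.
W_a / W_b = -0.6361 / -1.246 = 0.5106.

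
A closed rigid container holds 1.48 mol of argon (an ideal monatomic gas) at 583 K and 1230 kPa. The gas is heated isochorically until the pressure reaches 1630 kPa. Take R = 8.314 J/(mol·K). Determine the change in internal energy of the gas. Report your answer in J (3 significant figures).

ΔU ≈ 3500 J

Constant volume ⇒ W = 0, so Q = ΔU = nCᵥΔT with Cᵥ = 3R/2 = 12.47 J/(mol·K).
At constant V, T₂/T₁ = P₂/P₁ ⇒ ΔT = T₁(P₂/P₁ − 1) = 583·(1630/1230 − 1) = 189.6 K.
ΔU = (1.48)(12.47)(189.6) = 3499 J.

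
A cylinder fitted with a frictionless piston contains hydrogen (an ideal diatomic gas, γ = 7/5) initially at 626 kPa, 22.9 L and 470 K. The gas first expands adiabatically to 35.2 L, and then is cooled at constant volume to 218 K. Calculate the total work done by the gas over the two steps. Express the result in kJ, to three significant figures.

W_total ≈ 5.66 kJ

Step 1 (adiabatic): W = (P₁V₁ − P₂V₂)/(γ−1) = (14335 − 12071)/0.4 = 5662 J.
Step 2 (isochoric): W = 0 (constant volume).
W_total = 5662 + 0 = 5662 J.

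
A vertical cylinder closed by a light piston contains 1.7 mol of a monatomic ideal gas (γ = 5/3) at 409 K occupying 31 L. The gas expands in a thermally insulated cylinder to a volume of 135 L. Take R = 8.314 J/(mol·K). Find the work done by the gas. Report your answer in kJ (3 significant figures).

Adiabatic: TV^(γ−1) = const with γ = 5/3.
T₂ = T₁ (V₁/V₂)^(γ−1) = 409 × (31/135)^0.667 = 409 × 0.375 = 153.4 K.
W_by = nCᵥ(T₁ − T₂) = (1.7)(12.47)(409 − 153.4) = 5420 J.

W ≈ 5.42 kJ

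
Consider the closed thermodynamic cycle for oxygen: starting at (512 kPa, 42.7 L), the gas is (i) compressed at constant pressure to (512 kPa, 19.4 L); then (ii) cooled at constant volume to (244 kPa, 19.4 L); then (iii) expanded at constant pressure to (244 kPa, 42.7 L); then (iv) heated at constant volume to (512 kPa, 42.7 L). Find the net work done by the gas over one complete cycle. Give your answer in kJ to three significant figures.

W_net ≈ -6.24 kJ

Constant-volume legs do no work.
W(i) = (512)(19.4 − 42.7) = -11930 J; W(iii) = (244)(42.7 − 19.4) = 5685 J.
W_net = -11930 + 5685 = -6244 J (the counter-clockwise enclosed area).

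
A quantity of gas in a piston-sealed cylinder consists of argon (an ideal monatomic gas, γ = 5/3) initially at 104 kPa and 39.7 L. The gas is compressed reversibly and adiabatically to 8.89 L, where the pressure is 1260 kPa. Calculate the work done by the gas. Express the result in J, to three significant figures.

Adiabatic: W = (P₁V₁ − P₂V₂)/(γ − 1) with γ = 5/3.
P₁V₁ = 4129 J, P₂V₂ = 11201 J.
W = (4129 − 11201) / 0.6667 = -10609 J.

W ≈ -10600 J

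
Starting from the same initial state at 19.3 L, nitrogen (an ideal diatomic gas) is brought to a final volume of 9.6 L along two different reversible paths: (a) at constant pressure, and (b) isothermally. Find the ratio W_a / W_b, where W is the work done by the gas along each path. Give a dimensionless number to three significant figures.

Path (a) isobaric: W = P₁(V₂ − V₁) → W_a/(P₁V₁) = -0.5026.
Path (b) isothermal: W = P₁V₁ ln(V₂/V₁) → W_b/(P₁V₁) = -0.6983.
W_a / W_b = -0.5026 / -0.6983 = 0.7197.

W_a / W_b ≈ 0.720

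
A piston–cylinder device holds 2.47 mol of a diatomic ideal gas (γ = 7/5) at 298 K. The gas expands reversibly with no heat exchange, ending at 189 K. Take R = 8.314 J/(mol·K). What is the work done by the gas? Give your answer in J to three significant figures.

W ≈ 5600 J

Adiabatic ⇒ Q = 0, so W_by = −ΔU = nCᵥ(T₁ − T₂).
Cᵥ = 5R/2 = 20.79 J/(mol·K).
W = (2.47)(20.79)(298 − 189) = 5596 J.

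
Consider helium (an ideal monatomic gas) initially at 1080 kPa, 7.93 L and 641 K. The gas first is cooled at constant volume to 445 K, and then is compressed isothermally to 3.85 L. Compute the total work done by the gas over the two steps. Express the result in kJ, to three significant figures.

Step 1 (isochoric): W = 0 (constant volume).
After step 1: P = 749.8 kPa (V unchanged).
Step 2 (isothermal): W = P₁V₁ ln(V₂/V₁) = (5946) ln(3.85/7.93) = -4296 J.
W_total = 0 − 4296 = -4296 J.

W_total ≈ -4.30 kJ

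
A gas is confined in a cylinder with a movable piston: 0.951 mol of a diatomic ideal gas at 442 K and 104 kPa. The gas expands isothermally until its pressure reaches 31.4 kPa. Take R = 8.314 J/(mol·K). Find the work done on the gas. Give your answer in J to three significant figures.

Isothermal process: W = nRT ln(V₂/V₁) = nRT ln(P₁/P₂).
W = (0.951)(8.314)(442) × ln(104/31.4)
  = 3495 × ln(3.312) = 3495 × 1.198
W_by_gas = 4185 J; work on gas = −W_by = -4185 J.

W ≈ -4190 J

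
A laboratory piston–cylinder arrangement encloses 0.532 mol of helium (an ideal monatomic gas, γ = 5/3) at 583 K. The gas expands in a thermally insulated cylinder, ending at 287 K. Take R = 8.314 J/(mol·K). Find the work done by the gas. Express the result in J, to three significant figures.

Adiabatic ⇒ Q = 0, so W_by = −ΔU = nCᵥ(T₁ − T₂).
Cᵥ = 3R/2 = 12.47 J/(mol·K).
W = (0.532)(12.47)(583 − 287) = 1964 J.

W ≈ 1960 J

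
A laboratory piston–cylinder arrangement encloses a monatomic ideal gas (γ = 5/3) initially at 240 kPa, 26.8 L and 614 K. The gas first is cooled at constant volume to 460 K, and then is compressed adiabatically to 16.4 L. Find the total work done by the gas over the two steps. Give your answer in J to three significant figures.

Step 1 (isochoric): W = 0 (constant volume).
After step 1: P = 179.8 kPa (V unchanged).
Step 2 (adiabatic): W = (P₁V₁ − P₂V₂)/(γ−1) = (4819 − 6685)/0.667 = -2800 J.
W_total = 0 − 2800 = -2800 J.

W_total ≈ -2800 J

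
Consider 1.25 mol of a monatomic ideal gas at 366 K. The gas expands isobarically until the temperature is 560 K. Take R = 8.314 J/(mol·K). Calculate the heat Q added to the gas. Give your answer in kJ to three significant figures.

Isobaric: W = nRΔT = (1.25)(8.314)(194) = 2016 J.
ΔU = nCᵥΔT with Cᵥ = 3R/2: ΔU = (1.25)(12.47)(194) = 3024 J.
Q = ΔU + W = 3024 + 2016 = 5040 J.

Q ≈ 5.04 kJ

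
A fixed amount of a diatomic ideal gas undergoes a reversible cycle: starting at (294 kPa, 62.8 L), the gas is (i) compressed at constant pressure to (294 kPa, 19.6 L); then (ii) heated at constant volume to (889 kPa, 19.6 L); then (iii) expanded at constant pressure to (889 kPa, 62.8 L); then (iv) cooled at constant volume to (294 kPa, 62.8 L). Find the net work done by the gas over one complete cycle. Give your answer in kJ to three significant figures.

Constant-volume legs do no work.
W(i) = (294)(19.6 − 62.8) = -12701 J; W(iii) = (889)(62.8 − 19.6) = 38405 J.
W_net = -12701 + 38405 = 25704 J (the clockwise enclosed area).

W_net ≈ 25.7 kJ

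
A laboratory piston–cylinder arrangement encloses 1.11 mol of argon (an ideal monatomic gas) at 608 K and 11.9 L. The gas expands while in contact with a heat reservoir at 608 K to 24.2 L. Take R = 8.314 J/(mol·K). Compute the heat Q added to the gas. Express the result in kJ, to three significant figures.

Q ≈ 3.98 kJ

Isothermal ⇒ ΔU = 0, so Q = W = nRT ln(V₂/V₁).
Q = (1.11)(8.314)(608) ln(24.2/11.9) = 5611 × 0.7098 = 3983 J.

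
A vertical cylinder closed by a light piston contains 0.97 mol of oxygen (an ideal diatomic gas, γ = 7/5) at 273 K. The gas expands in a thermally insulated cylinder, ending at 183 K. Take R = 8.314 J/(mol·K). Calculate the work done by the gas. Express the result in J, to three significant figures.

W ≈ 1810 J

Adiabatic ⇒ Q = 0, so W_by = −ΔU = nCᵥ(T₁ − T₂).
Cᵥ = 5R/2 = 20.79 J/(mol·K).
W = (0.97)(20.79)(273 − 183) = 1815 J.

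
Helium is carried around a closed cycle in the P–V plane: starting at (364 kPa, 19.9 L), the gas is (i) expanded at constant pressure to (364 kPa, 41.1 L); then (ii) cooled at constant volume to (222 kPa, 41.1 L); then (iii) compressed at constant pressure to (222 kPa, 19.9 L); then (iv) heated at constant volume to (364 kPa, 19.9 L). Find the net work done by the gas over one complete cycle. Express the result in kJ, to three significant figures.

W_net ≈ 3.01 kJ

Constant-volume legs do no work.
W(i) = (364)(41.1 − 19.9) = 7717 J; W(iii) = (222)(19.9 − 41.1) = -4706 J.
W_net = 7717 − 4706 = 3010 J (the clockwise enclosed area).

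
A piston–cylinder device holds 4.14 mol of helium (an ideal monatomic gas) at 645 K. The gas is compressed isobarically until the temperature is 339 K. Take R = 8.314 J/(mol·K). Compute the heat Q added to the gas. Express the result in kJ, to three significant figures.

Isobaric: W = nRΔT = (4.14)(8.314)(-306) = -10533 J.
ΔU = nCᵥΔT with Cᵥ = 3R/2: ΔU = (4.14)(12.47)(-306) = -15799 J.
Q = ΔU + W = -15799 − 10533 = -26331 J.

Q ≈ -26.3 kJ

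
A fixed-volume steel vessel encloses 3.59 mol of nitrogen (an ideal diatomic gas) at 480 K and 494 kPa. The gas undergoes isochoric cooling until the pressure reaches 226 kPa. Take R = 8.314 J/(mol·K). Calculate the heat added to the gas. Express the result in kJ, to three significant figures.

Constant volume ⇒ W = 0, so Q = ΔU = nCᵥΔT with Cᵥ = 5R/2 = 20.79 J/(mol·K).
At constant V, T₂/T₁ = P₂/P₁ ⇒ ΔT = T₁(P₂/P₁ − 1) = 480·(226/494 − 1) = -260.4 K.
ΔU = (3.59)(20.79)(-260.4) = -19431 J.

Q ≈ -19.4 kJ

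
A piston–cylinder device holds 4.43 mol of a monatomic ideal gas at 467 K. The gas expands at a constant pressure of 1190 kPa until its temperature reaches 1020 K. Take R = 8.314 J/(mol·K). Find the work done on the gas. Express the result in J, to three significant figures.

Isobaric: W = P ΔV = nR ΔT.
W = (4.43)(8.314)(1020 − 467) = 20368 J.
Work on gas = −W_by = -20368 J.

W ≈ -20400 J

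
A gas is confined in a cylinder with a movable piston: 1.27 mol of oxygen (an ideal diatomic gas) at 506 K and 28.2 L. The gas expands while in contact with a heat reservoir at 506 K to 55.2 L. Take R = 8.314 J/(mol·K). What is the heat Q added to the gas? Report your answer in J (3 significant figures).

Q ≈ 3590 J

Isothermal ⇒ ΔU = 0, so Q = W = nRT ln(V₂/V₁).
Q = (1.27)(8.314)(506) ln(55.2/28.2) = 5343 × 0.6716 = 3588 J.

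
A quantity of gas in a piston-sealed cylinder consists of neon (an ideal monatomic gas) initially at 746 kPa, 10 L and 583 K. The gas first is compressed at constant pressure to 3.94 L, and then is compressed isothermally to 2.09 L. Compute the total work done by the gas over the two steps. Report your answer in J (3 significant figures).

W_total ≈ -6380 J

Step 1 (isobaric): W = PΔV = (746 kPa)(3.94 − 10 L) = -4521 J.
After step 1: P = 746 kPa, V = 3.94 L, T = 229.7 K.
Step 2 (isothermal): W = P₁V₁ ln(V₂/V₁) = (2939) ln(2.09/3.94) = -1864 J.
W_total = -4521 − 1864 = -6384 J.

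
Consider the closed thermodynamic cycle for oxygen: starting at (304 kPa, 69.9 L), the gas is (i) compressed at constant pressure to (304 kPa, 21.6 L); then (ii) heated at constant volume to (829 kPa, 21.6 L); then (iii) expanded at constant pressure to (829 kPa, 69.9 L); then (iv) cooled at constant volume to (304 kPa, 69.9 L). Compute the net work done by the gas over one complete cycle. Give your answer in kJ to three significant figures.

W_net ≈ 25.4 kJ

Constant-volume legs do no work.
W(i) = (304)(21.6 − 69.9) = -14683 J; W(iii) = (829)(69.9 − 21.6) = 40041 J.
W_net = -14683 + 40041 = 25358 J (the clockwise enclosed area).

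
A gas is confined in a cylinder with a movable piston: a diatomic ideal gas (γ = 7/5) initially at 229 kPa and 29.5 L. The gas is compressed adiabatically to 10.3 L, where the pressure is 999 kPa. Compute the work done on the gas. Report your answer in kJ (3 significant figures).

Adiabatic: W = (P₁V₁ − P₂V₂)/(γ − 1) with γ = 7/5.
P₁V₁ = 6756 J, P₂V₂ = 10290 J.
W = (6756 − 10290) / 0.4 = -8836 J.
Work on gas = −W_by = 8836 J.

W ≈ 8.84 kJ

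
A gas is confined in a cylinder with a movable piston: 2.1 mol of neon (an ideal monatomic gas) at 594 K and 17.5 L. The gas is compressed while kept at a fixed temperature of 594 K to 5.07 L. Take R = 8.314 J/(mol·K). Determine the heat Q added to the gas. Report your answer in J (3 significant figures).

Q ≈ -12800 J

Isothermal ⇒ ΔU = 0, so Q = W = nRT ln(V₂/V₁).
Q = (2.1)(8.314)(594) ln(5.07/17.5) = 10371 × -1.239 = -12848 J.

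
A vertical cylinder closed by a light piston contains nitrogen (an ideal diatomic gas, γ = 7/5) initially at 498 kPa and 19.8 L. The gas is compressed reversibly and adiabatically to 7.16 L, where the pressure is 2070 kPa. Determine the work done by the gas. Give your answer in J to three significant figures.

W ≈ -12400 J

Adiabatic: W = (P₁V₁ − P₂V₂)/(γ − 1) with γ = 7/5.
P₁V₁ = 9860 J, P₂V₂ = 14821 J.
W = (9860 − 14821) / 0.4 = -12402 J.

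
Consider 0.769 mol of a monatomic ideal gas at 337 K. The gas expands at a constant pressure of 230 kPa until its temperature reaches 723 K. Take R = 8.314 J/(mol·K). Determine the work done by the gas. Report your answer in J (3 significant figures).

W ≈ 2470 J

Isobaric: W = P ΔV = nR ΔT.
W = (0.769)(8.314)(723 − 337) = 2468 J.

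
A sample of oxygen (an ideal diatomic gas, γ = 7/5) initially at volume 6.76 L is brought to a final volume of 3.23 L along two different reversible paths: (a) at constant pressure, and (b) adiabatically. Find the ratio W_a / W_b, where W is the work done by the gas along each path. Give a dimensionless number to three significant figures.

W_a / W_b ≈ 0.608

Path (a) isobaric: W = P₁(V₂ − V₁) → W_a/(P₁V₁) = -0.5222.
Path (b) adiabatic: W = P₁V₁(1 − (V₁/V₂)^(γ−1))/(γ−1) → W_b/(P₁V₁) = -0.8592.
W_a / W_b = -0.5222 / -0.8592 = 0.6078.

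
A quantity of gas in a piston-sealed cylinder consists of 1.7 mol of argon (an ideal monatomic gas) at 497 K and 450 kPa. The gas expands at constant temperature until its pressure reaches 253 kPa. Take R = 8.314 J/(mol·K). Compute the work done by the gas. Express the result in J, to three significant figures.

W ≈ 4050 J

Isothermal process: W = nRT ln(V₂/V₁) = nRT ln(P₁/P₂).
W = (1.7)(8.314)(497) × ln(450/253)
  = 7024 × ln(1.779) = 7024 × 0.5759
W_by_gas = 4045 J.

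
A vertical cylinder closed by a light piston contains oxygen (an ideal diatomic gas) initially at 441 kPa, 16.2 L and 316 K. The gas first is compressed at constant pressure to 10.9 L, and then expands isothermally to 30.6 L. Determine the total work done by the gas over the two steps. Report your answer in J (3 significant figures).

Step 1 (isobaric): W = PΔV = (441 kPa)(10.9 − 16.2 L) = -2337 J.
After step 1: P = 441 kPa, V = 10.9 L, T = 212.6 K.
Step 2 (isothermal): W = P₁V₁ ln(V₂/V₁) = (4807) ln(30.6/10.9) = 4962 J.
W_total = -2337 + 4962 = 2625 J.

W_total ≈ 2620 J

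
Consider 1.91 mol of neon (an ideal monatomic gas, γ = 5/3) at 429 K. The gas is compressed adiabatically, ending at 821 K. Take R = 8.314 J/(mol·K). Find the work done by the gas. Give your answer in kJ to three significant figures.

Adiabatic ⇒ Q = 0, so W_by = −ΔU = nCᵥ(T₁ − T₂).
Cᵥ = 3R/2 = 12.47 J/(mol·K).
W = (1.91)(12.47)(429 − 821) = -9337 J.

W ≈ -9.34 kJ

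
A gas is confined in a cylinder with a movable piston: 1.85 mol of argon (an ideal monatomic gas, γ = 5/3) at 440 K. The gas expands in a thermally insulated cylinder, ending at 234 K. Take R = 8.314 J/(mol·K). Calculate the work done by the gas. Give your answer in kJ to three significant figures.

Adiabatic ⇒ Q = 0, so W_by = −ΔU = nCᵥ(T₁ − T₂).
Cᵥ = 3R/2 = 12.47 J/(mol·K).
W = (1.85)(12.47)(440 − 234) = 4753 J.

W ≈ 4.75 kJ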